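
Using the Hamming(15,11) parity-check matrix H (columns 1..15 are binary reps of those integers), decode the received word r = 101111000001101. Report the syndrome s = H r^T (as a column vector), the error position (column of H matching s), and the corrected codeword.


s = (1, 0, 1, 1)^T, error position = 11, corrected codeword c = 101111000011101

Compute s = H r^T mod 2 one row at a time:
  s_1 = 0 + 0 + 0 + 0 + 1 + 1 + 0 + 1 = 3 ≡ 1 (mod 2).
  s_2 = 1 + 1 + 1 + 0 + 1 + 1 + 0 + 1 = 6 ≡ 0 (mod 2).
  s_3 = 0 + 1 + 1 + 0 + 0 + 0 + 0 + 1 = 3 ≡ 1 (mod 2).
  s_4 = 1 + 1 + 1 + 0 + 0 + 0 + 1 + 1 = 5 ≡ 1 (mod 2).
s = (1, 0, 1, 1)^T — this equals column 11 of H (binary 1011), so error is at position 11.
Correct: flip bit 11 of r = 101111000001101 to get c = 101111000011101.


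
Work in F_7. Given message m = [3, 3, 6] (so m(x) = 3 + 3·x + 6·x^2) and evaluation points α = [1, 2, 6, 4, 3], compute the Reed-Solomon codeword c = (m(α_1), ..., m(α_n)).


c = [5, 5, 6, 6, 3]

Message polynomial: m(x) = 3 + 3·x + 6·x^2 (mod 7).
For each evaluation point α_i, compute m(α_i) mod 7:
  α_1 = 1: Horner steps 6 → 2 → 5, so m(1) = 5.
  α_2 = 2: Horner steps 6 → 1 → 5, so m(2) = 5.
  α_3 = 6: Horner steps 6 → 4 → 6, so m(6) = 6.
  α_4 = 4: Horner steps 6 → 6 → 6, so m(4) = 6.
  α_5 = 3: Horner steps 6 → 0 → 3, so m(3) = 3.
Codeword c = [5, 5, 6, 6, 3] ∈ F_7^5.


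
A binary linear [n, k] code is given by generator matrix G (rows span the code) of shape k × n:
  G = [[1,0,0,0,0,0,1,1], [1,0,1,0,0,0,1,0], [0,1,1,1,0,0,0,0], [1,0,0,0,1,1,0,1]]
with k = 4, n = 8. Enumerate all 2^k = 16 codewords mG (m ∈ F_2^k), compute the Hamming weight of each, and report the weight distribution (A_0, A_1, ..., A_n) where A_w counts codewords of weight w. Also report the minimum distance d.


Weight distribution: A_0 = 1, A_2 = 1, A_3 = 5, A_4 = 3, A_5 = 2, A_6 = 3, A_7 = 1. Minimum distance d = 2.

Enumerate all 2^4 = 16 messages m ∈ F_2^4.
For each, compute codeword c = mG in F_2^8, then tally its weight.
  m = 0000 → c = 00000000, weight = 0.
  m = 1000 → c = 10000011, weight = 3.
  m = 0100 → c = 10100010, weight = 3.
  m = 1100 → c = 00100001, weight = 2.
  m = 0010 → c = 01110000, weight = 3.
  m = 1010 → c = 11110011, weight = 6.
  m = 0110 → c = 11010010, weight = 4.
  m = 1110 → c = 01010001, weight = 3.
  m = 0001 → c = 10001101, weight = 4.
  m = 1001 → c = 00001110, weight = 3.
  m = 0101 → c = 00101111, weight = 5.
  m = 1101 → c = 10101100, weight = 4.
  m = 0011 → c = 11111101, weight = 7.
  m = 1011 → c = 01111110, weight = 6.
  m = 0111 → c = 01011111, weight = 6.
  m = 1111 → c = 11011100, weight = 5.
Tally weights:
  weight 0: 1 codewords.
  weight 2: 1 codewords.
  weight 3: 5 codewords.
  weight 4: 3 codewords.
  weight 5: 2 codewords.
  weight 6: 3 codewords.
  weight 7: 1 codewords.
Minimum distance d = smallest w > 0 with A_w > 0 = 2.
Sanity: Σ A_w = 16 = 2^4 = 16 ✓.


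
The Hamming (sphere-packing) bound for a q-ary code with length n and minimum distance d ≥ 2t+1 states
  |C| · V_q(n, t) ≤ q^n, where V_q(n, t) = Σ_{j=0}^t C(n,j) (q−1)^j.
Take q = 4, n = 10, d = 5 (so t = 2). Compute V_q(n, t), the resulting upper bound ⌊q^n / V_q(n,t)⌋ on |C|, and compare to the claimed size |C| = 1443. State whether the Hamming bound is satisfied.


V_q(n, t) = 436, q^n = 1048576, Hamming bound = 2404, |C| = 1443 ≤ bound (satisfied).

Step 1: Compute V_q(n, t) = Σ_{j=0}^2 C(n, j) (q−1)^j.
  j = 0: C(10,0)·(3)^0 = 1·1 = 1.
  j = 1: C(10,1)·(3)^1 = 10·3 = 30.
  j = 2: C(10,2)·(3)^2 = 45·9 = 405.
  V_q(n, t) = 1 + 30 + 405 = 436.
Step 2: q^n = 4^10 = 1048576.
Step 3: Hamming bound ⌊q^n / V_q(n,t)⌋ = ⌊1048576/436⌋ = 2404.
Step 4: Compare |C| = 1443 to 2404: satisfied.
The claimed |C| lies below the Hamming bound.


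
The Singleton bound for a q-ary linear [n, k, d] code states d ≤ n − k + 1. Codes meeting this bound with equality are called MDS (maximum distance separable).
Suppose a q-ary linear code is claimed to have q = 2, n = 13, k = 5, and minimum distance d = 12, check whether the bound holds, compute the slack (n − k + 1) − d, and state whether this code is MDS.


Singleton RHS = n − k + 1 = 9, slack = -3, bound violated (no such code; not MDS).

Singleton bound: d ≤ n − k + 1.
Here n = 13, k = 5, so n − k + 1 = 9.
Given d = 12, check d ≤ 9: NO.
Slack = (n − k + 1) − d = -3.
The slack is negative: d = 12 exceeds n − k + 1 = 9 by 3, so the Singleton bound is violated and no linear [13, 5, 12]_2 code can exist. In particular it is not MDS (MDS requires d = n − k + 1 exactly).
Description: the claimed parameters are [13, 5, 12]_2; such a code would be impossible (violates the Singleton bound).


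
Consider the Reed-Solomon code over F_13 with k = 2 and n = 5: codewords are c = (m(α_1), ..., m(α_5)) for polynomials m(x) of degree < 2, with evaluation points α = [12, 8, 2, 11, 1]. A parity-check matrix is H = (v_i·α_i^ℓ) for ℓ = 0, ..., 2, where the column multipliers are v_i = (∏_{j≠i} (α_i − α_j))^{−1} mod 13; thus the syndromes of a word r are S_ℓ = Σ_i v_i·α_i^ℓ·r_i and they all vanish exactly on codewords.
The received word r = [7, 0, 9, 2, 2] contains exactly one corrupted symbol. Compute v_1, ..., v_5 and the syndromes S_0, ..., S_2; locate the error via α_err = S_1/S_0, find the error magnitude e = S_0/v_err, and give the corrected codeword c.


S = (8, 8, 8), error at position 5, error magnitude e = 11, c = [7, 0, 9, 2, 4].

Step 1: column multipliers v_i = (∏_{j≠i}(α_i − α_j))^{−1} mod 13.
  i = 1 (α = 12): (12−8)(12−2)(12−11)(12−1) = 4·10·1·11 = 440 ≡ 11, so v_1 = 11^{−1} = 6 (mod 13).
  i = 2 (α = 8): (8−12)(8−2)(8−11)(8−1) = (−4)·6·(−3)·7 = 504 ≡ 10, so v_2 = 10^{−1} = 4 (mod 13).
  i = 3 (α = 2): (2−12)(2−8)(2−11)(2−1) = (−10)·(−6)·(−9)·1 = −540 ≡ 6, so v_3 = 6^{−1} = 11 (mod 13).
  i = 4 (α = 11): (11−12)(11−8)(11−2)(11−1) = (−1)·3·9·10 = −270 ≡ 3, so v_4 = 3^{−1} = 9 (mod 13).
  i = 5 (α = 1): (1−12)(1−8)(1−2)(1−11) = (−11)·(−7)·(−1)·(−10) = 770 ≡ 3, so v_5 = 3^{−1} = 9 (mod 13).
  v = [6, 4, 11, 9, 9].
Step 2: syndromes of r = [7, 0, 9, 2, 2] (all sums mod 13).
  S_0 = Σ v_i r_i = 6·7 + 4·0 + 11·9 + 9·2 + 9·2 = 177 ≡ 8.
  S_1 = Σ v_i α_i r_i = 6·12·7 + 4·8·0 + 11·2·9 + 9·11·2 + 9·1·2 = 918 ≡ 8.
  α_i^2 mod 13 = [1, 12, 4, 4, 1].
  S_2 = Σ v_i α_i^2 r_i = 6·1·7 + 4·12·0 + 11·4·9 + 9·4·2 + 9·1·2 = 528 ≡ 8.
  S = (8, 8, 8) ≠ 0, so r is not a codeword (an error is present).
Step 3: locate the error. For a single error e at position i, S_ℓ = v_i·e·α_i^ℓ, so α_err = S_1/S_0.
  S_0^{−1} = 8^{−1} = 5 (mod 13), so α_err = 8·5 = 40 ≡ 1 = α_5. Error position i = 5.
  Consistency check: S_2/S_1 = 8·5 = 40 ≡ 1 = α_err ✓ (single-error assumption holds).
Step 4: error magnitude e = S_0/v_5 = S_0·∏_{j≠5}(α_5 − α_j) = 8·3 = 24 ≡ 11 (mod 13).
Step 5: correct position 5: c_5 = r_5 − e = 2 − 11 ≡ 4 (mod 13). Hence c = [7, 0, 9, 2, 4].
  Check: interpolating c through the α_i gives m(x) = 12 + 5·x (degree < 2) with m(α_i) = c_i for every i, so c is indeed a codeword.


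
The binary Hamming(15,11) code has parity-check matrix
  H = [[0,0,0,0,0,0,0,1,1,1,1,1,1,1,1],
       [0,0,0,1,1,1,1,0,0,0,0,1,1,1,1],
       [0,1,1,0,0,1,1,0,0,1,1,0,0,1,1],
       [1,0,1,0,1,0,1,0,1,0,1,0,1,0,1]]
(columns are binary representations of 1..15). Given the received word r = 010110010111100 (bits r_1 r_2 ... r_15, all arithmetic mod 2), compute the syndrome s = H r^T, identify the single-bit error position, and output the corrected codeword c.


s = (1, 0, 1, 1)^T, error position = 11, corrected codeword c = 010110010101100

Compute s = H r^T mod 2 one row at a time:
  s_1 = 1 + 0 + 1 + 1 + 1 + 1 + 0 + 0 = 5 ≡ 1 (mod 2).
  s_2 = 1 + 1 + 0 + 0 + 1 + 1 + 0 + 0 = 4 ≡ 0 (mod 2).
  s_3 = 1 + 0 + 0 + 0 + 1 + 1 + 0 + 0 = 3 ≡ 1 (mod 2).
  s_4 = 0 + 0 + 1 + 0 + 0 + 1 + 1 + 0 = 3 ≡ 1 (mod 2).
s = (1, 0, 1, 1)^T — this equals column 11 of H (binary 1011), so error is at position 11.
Correct: flip bit 11 of r = 010110010111100 to get c = 010110010101100.


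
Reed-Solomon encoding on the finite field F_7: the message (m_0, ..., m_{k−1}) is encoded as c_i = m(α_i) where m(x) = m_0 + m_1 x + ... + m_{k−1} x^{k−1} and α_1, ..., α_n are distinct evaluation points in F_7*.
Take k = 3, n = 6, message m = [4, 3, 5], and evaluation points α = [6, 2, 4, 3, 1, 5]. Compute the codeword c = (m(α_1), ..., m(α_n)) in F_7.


c = [6, 2, 5, 2, 5, 4]

Message polynomial: m(x) = 4 + 3·x + 5·x^2 (mod 7).
For each evaluation point α_i, compute m(α_i) mod 7:
  α_1 = 6: Horner steps 5 → 5 → 6, so m(6) = 6.
  α_2 = 2: Horner steps 5 → 6 → 2, so m(2) = 2.
  α_3 = 4: Horner steps 5 → 2 → 5, so m(4) = 5.
  α_4 = 3: Horner steps 5 → 4 → 2, so m(3) = 2.
  α_5 = 1: Horner steps 5 → 1 → 5, so m(1) = 5.
  α_6 = 5: Horner steps 5 → 0 → 4, so m(5) = 4.
Codeword c = [6, 2, 5, 2, 5, 4] ∈ F_7^6.


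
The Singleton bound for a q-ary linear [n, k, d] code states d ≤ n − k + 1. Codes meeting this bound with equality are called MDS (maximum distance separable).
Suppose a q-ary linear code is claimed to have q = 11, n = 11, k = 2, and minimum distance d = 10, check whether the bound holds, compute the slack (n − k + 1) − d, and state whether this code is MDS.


Singleton RHS = n − k + 1 = 10, slack = 0, bound satisfied, MDS.

Singleton bound: d ≤ n − k + 1.
Here n = 11, k = 2, so n − k + 1 = 10.
Given d = 10, check d ≤ 10: YES.
Slack = (n − k + 1) − d = 0.
The code is MDS (slack = 0).
Description: the claimed parameters are [11, 2, 10]_11; such a code would be MDS (meets Singleton bound).


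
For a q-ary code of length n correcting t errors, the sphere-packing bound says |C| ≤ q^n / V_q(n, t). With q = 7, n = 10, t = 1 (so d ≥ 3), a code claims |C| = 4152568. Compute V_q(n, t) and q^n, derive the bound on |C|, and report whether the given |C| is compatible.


V_q(n, t) = 61, q^n = 282475249, Hamming bound = 4630741, |C| = 4152568 ≤ bound (satisfied).

Step 1: Compute V_q(n, t) = Σ_{j=0}^1 C(n, j) (q−1)^j.
  j = 0: C(10,0)·(6)^0 = 1·1 = 1.
  j = 1: C(10,1)·(6)^1 = 10·6 = 60.
  V_q(n, t) = 1 + 60 = 61.
Step 2: q^n = 7^10 = 282475249.
Step 3: Hamming bound ⌊q^n / V_q(n,t)⌋ = ⌊282475249/61⌋ = 4630741.
Step 4: Compare |C| = 4152568 to 4630741: satisfied.
The claimed |C| lies below the Hamming bound.


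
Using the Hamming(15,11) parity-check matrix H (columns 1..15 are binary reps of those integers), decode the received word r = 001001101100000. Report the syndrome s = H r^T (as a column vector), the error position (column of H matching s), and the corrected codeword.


s = (0, 0, 0, 1)^T, error position = 1, corrected codeword c = 101001101100000

Compute s = H r^T mod 2 one row at a time:
  s_1 = 0 + 1 + 1 + 0 + 0 + 0 + 0 + 0 = 2 ≡ 0 (mod 2).
  s_2 = 0 + 0 + 1 + 1 + 0 + 0 + 0 + 0 = 2 ≡ 0 (mod 2).
  s_3 = 0 + 1 + 1 + 1 + 1 + 0 + 0 + 0 = 4 ≡ 0 (mod 2).
  s_4 = 0 + 1 + 0 + 1 + 1 + 0 + 0 + 0 = 3 ≡ 1 (mod 2).
s = (0, 0, 0, 1)^T — this equals column 1 of H (binary 0001), so error is at position 1.
Correct: flip bit 1 of r = 001001101100000 to get c = 101001101100000.


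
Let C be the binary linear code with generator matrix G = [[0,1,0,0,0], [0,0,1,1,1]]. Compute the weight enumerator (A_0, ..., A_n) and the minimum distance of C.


Weight distribution: A_0 = 1, A_1 = 1, A_3 = 1, A_4 = 1. Minimum distance d = 1.

Enumerate all 2^2 = 4 messages m ∈ F_2^2.
For each, compute codeword c = mG in F_2^5, then tally its weight.
  m = 00 → c = 00000, weight = 0.
  m = 10 → c = 01000, weight = 1.
  m = 01 → c = 00111, weight = 3.
  m = 11 → c = 01111, weight = 4.
Tally weights:
  weight 0: 1 codewords.
  weight 1: 1 codewords.
  weight 3: 1 codewords.
  weight 4: 1 codewords.
Minimum distance d = smallest w > 0 with A_w > 0 = 1.
Sanity: Σ A_w = 4 = 2^2 = 4 ✓.


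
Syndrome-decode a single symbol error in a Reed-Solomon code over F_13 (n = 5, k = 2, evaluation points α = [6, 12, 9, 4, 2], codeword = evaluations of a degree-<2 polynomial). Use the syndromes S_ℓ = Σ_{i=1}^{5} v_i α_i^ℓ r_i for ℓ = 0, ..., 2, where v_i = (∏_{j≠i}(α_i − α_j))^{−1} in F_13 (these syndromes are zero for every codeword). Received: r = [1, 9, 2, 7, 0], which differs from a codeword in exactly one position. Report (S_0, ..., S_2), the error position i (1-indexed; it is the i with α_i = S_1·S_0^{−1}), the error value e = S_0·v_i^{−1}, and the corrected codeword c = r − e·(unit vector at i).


S = (1, 9, 3), error at position 3, error magnitude e = 10, c = [1, 9, 5, 7, 0].

Step 1: column multipliers v_i = (∏_{j≠i}(α_i − α_j))^{−1} mod 13.
  i = 1 (α = 6): (6−12)(6−9)(6−4)(6−2) = (−6)·(−3)·2·4 = 144 ≡ 1, so v_1 = 1^{−1} = 1 (mod 13).
  i = 2 (α = 12): (12−6)(12−9)(12−4)(12−2) = 6·3·8·10 = 1440 ≡ 10, so v_2 = 10^{−1} = 4 (mod 13).
  i = 3 (α = 9): (9−6)(9−12)(9−4)(9−2) = 3·(−3)·5·7 = −315 ≡ 10, so v_3 = 10^{−1} = 4 (mod 13).
  i = 4 (α = 4): (4−6)(4−12)(4−9)(4−2) = (−2)·(−8)·(−5)·2 = −160 ≡ 9, so v_4 = 9^{−1} = 3 (mod 13).
  i = 5 (α = 2): (2−6)(2−12)(2−9)(2−4) = (−4)·(−10)·(−7)·(−2) = 560 ≡ 1, so v_5 = 1^{−1} = 1 (mod 13).
  v = [1, 4, 4, 3, 1].
Step 2: syndromes of r = [1, 9, 2, 7, 0] (all sums mod 13).
  S_0 = Σ v_i r_i = 1·1 + 4·9 + 4·2 + 3·7 + 1·0 = 66 ≡ 1.
  S_1 = Σ v_i α_i r_i = 1·6·1 + 4·12·9 + 4·9·2 + 3·4·7 + 1·2·0 = 594 ≡ 9.
  α_i^2 mod 13 = [10, 1, 3, 3, 4].
  S_2 = Σ v_i α_i^2 r_i = 1·10·1 + 4·1·9 + 4·3·2 + 3·3·7 + 1·4·0 = 133 ≡ 3.
  S = (1, 9, 3) ≠ 0, so r is not a codeword (an error is present).
Step 3: locate the error. For a single error e at position i, S_ℓ = v_i·e·α_i^ℓ, so α_err = S_1/S_0.
  S_0^{−1} = 1^{−1} = 1 (mod 13), so α_err = 9·1 = 9 ≡ 9 = α_3. Error position i = 3.
  Consistency check: S_2/S_1 = 3·3 = 9 ≡ 9 = α_err ✓ (single-error assumption holds).
Step 4: error magnitude e = S_0/v_3 = S_0·∏_{j≠3}(α_3 − α_j) = 1·10 = 10 ≡ 10 (mod 13).
Step 5: correct position 3: c_3 = r_3 − e = 2 − 10 ≡ 5 (mod 13). Hence c = [1, 9, 5, 7, 0].
  Check: interpolating c through the α_i gives m(x) = 6 + 10·x (degree < 2) with m(α_i) = c_i for every i, so c is indeed a codeword.


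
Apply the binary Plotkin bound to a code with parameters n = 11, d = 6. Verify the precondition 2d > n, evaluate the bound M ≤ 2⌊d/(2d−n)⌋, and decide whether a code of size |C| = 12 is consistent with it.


Plotkin bound M ≤ 12; given |C| = 12 ≤ bound (satisfied).

Check applicability: 2d = 12, n = 11.
2d − n = 1 > 0, so Plotkin applies.
Compute d/(2d−n) = 6/1 ≈ 6.0000.
⌊d/(2d−n)⌋ = 6.
Plotkin bound: M ≤ 2·6 = 12.
Given |C| = 12, check: satisfied.
This |C| is at the Plotkin bound.


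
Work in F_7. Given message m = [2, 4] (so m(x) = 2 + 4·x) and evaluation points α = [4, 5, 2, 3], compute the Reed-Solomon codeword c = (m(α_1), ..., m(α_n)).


c = [4, 1, 3, 0]

Message polynomial: m(x) = 2 + 4·x (mod 7).
For each evaluation point α_i, compute m(α_i) mod 7:
  α_1 = 4: Horner steps 4 → 4, so m(4) = 4.
  α_2 = 5: Horner steps 4 → 1, so m(5) = 1.
  α_3 = 2: Horner steps 4 → 3, so m(2) = 3.
  α_4 = 3: Horner steps 4 → 0, so m(3) = 0.
Codeword c = [4, 1, 3, 0] ∈ F_7^4.


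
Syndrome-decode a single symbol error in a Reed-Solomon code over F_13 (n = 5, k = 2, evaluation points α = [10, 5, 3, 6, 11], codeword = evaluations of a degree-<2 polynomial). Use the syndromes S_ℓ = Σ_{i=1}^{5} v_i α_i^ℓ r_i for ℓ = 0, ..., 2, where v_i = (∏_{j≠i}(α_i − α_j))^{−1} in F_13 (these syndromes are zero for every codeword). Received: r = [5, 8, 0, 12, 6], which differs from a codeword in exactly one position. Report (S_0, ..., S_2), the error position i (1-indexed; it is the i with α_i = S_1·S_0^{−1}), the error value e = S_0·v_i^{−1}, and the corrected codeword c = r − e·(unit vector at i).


S = (1, 10, 9), error at position 1, error magnitude e = 3, c = [2, 8, 0, 12, 6].

Step 1: column multipliers v_i = (∏_{j≠i}(α_i − α_j))^{−1} mod 13.
  i = 1 (α = 10): (10−5)(10−3)(10−6)(10−11) = 5·7·4·(−1) = −140 ≡ 3, so v_1 = 3^{−1} = 9 (mod 13).
  i = 2 (α = 5): (5−10)(5−3)(5−6)(5−11) = (−5)·2·(−1)·(−6) = −60 ≡ 5, so v_2 = 5^{−1} = 8 (mod 13).
  i = 3 (α = 3): (3−10)(3−5)(3−6)(3−11) = (−7)·(−2)·(−3)·(−8) = 336 ≡ 11, so v_3 = 11^{−1} = 6 (mod 13).
  i = 4 (α = 6): (6−10)(6−5)(6−3)(6−11) = (−4)·1·3·(−5) = 60 ≡ 8, so v_4 = 8^{−1} = 5 (mod 13).
  i = 5 (α = 11): (11−10)(11−5)(11−3)(11−6) = 1·6·8·5 = 240 ≡ 6, so v_5 = 6^{−1} = 11 (mod 13).
  v = [9, 8, 6, 5, 11].
Step 2: syndromes of r = [5, 8, 0, 12, 6] (all sums mod 13).
  S_0 = Σ v_i r_i = 9·5 + 8·8 + 6·0 + 5·12 + 11·6 = 235 ≡ 1.
  S_1 = Σ v_i α_i r_i = 9·10·5 + 8·5·8 + 6·3·0 + 5·6·12 + 11·11·6 = 1856 ≡ 10.
  α_i^2 mod 13 = [9, 12, 9, 10, 4].
  S_2 = Σ v_i α_i^2 r_i = 9·9·5 + 8·12·8 + 6·9·0 + 5·10·12 + 11·4·6 = 2037 ≡ 9.
  S = (1, 10, 9) ≠ 0, so r is not a codeword (an error is present).
Step 3: locate the error. For a single error e at position i, S_ℓ = v_i·e·α_i^ℓ, so α_err = S_1/S_0.
  S_0^{−1} = 1^{−1} = 1 (mod 13), so α_err = 10·1 = 10 ≡ 10 = α_1. Error position i = 1.
  Consistency check: S_2/S_1 = 9·4 = 36 ≡ 10 = α_err ✓ (single-error assumption holds).
Step 4: error magnitude e = S_0/v_1 = S_0·∏_{j≠1}(α_1 − α_j) = 1·3 = 3 ≡ 3 (mod 13).
Step 5: correct position 1: c_1 = r_1 − e = 5 − 3 ≡ 2 (mod 13). Hence c = [2, 8, 0, 12, 6].
  Check: interpolating c through the α_i gives m(x) = 1 + 4·x (degree < 2) with m(α_i) = c_i for every i, so c is indeed a codeword.


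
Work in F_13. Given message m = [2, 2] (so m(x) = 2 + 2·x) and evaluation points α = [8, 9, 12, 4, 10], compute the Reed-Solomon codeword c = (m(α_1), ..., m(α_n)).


c = [5, 7, 0, 10, 9]

Message polynomial: m(x) = 2 + 2·x (mod 13).
For each evaluation point α_i, compute m(α_i) mod 13:
  α_1 = 8: Horner steps 2 → 5, so m(8) = 5.
  α_2 = 9: Horner steps 2 → 7, so m(9) = 7.
  α_3 = 12: Horner steps 2 → 0, so m(12) = 0.
  α_4 = 4: Horner steps 2 → 10, so m(4) = 10.
  α_5 = 10: Horner steps 2 → 9, so m(10) = 9.
Codeword c = [5, 7, 0, 10, 9] ∈ F_13^5.


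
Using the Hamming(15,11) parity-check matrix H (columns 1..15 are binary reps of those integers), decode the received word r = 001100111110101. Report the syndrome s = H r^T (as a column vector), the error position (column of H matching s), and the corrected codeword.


s = (0, 0, 1, 0)^T, error position = 2, corrected codeword c = 011100111110101

Compute s = H r^T mod 2 one row at a time:
  s_1 = 1 + 1 + 1 + 1 + 0 + 1 + 0 + 1 = 6 ≡ 0 (mod 2).
  s_2 = 1 + 0 + 0 + 1 + 0 + 1 + 0 + 1 = 4 ≡ 0 (mod 2).
  s_3 = 0 + 1 + 0 + 1 + 1 + 1 + 0 + 1 = 5 ≡ 1 (mod 2).
  s_4 = 0 + 1 + 0 + 1 + 1 + 1 + 1 + 1 = 6 ≡ 0 (mod 2).
s = (0, 0, 1, 0)^T — this equals column 2 of H (binary 0010), so error is at position 2.
Correct: flip bit 2 of r = 001100111110101 to get c = 011100111110101.


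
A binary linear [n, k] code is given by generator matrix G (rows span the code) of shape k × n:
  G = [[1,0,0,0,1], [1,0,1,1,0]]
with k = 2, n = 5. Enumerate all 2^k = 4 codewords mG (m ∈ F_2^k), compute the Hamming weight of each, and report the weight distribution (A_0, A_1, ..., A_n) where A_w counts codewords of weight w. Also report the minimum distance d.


Weight distribution: A_0 = 1, A_2 = 1, A_3 = 2. Minimum distance d = 2.

Enumerate all 2^2 = 4 messages m ∈ F_2^2.
For each, compute codeword c = mG in F_2^5, then tally its weight.
  m = 00 → c = 00000, weight = 0.
  m = 10 → c = 10001, weight = 2.
  m = 01 → c = 10110, weight = 3.
  m = 11 → c = 00111, weight = 3.
Tally weights:
  weight 0: 1 codewords.
  weight 2: 1 codewords.
  weight 3: 2 codewords.
Minimum distance d = smallest w > 0 with A_w > 0 = 2.
Sanity: Σ A_w = 4 = 2^2 = 4 ✓.


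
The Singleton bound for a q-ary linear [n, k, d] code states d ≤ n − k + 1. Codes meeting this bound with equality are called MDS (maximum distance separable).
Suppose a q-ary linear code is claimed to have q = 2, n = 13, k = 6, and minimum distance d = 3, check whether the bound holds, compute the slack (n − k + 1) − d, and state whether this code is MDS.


Singleton RHS = n − k + 1 = 8, slack = 5, bound satisfied, not MDS.

Singleton bound: d ≤ n − k + 1.
Here n = 13, k = 6, so n − k + 1 = 8.
Given d = 3, check d ≤ 8: YES.
Slack = (n − k + 1) − d = 5.
The code is NOT MDS (slack = 5 > 0).
Description: the claimed parameters are [13, 6, 3]_2; such a code would be non-MDS.


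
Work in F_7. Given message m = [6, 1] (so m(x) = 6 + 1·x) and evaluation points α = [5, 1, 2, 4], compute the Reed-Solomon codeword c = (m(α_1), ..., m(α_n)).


c = [4, 0, 1, 3]

Message polynomial: m(x) = 6 + 1·x (mod 7).
For each evaluation point α_i, compute m(α_i) mod 7:
  α_1 = 5: Horner steps 1 → 4, so m(5) = 4.
  α_2 = 1: Horner steps 1 → 0, so m(1) = 0.
  α_3 = 2: Horner steps 1 → 1, so m(2) = 1.
  α_4 = 4: Horner steps 1 → 3, so m(4) = 3.
Codeword c = [4, 0, 1, 3] ∈ F_7^4.


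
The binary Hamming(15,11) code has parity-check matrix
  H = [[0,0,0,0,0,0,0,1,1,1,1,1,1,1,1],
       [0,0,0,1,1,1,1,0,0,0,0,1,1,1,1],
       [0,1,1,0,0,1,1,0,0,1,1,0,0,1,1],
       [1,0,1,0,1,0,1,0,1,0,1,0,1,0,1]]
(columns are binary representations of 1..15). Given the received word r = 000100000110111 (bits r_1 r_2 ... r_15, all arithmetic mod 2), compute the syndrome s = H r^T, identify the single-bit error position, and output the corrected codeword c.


s = (1, 0, 0, 1)^T, error position = 9, corrected codeword c = 000100001110111

Compute s = H r^T mod 2 one row at a time:
  s_1 = 0 + 0 + 1 + 1 + 0 + 1 + 1 + 1 = 5 ≡ 1 (mod 2).
  s_2 = 1 + 0 + 0 + 0 + 0 + 1 + 1 + 1 = 4 ≡ 0 (mod 2).
  s_3 = 0 + 0 + 0 + 0 + 1 + 1 + 1 + 1 = 4 ≡ 0 (mod 2).
  s_4 = 0 + 0 + 0 + 0 + 0 + 1 + 1 + 1 = 3 ≡ 1 (mod 2).
s = (1, 0, 0, 1)^T — this equals column 9 of H (binary 1001), so error is at position 9.
Correct: flip bit 9 of r = 000100000110111 to get c = 000100001110111.


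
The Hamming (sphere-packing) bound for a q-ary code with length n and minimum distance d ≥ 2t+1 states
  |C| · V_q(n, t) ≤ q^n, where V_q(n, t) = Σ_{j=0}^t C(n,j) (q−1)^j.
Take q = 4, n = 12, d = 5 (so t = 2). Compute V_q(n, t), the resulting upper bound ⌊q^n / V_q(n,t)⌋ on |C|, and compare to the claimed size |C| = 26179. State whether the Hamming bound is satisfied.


V_q(n, t) = 631, q^n = 16777216, Hamming bound = 26588, |C| = 26179 ≤ bound (satisfied).

Step 1: Compute V_q(n, t) = Σ_{j=0}^2 C(n, j) (q−1)^j.
  j = 0: C(12,0)·(3)^0 = 1·1 = 1.
  j = 1: C(12,1)·(3)^1 = 12·3 = 36.
  j = 2: C(12,2)·(3)^2 = 66·9 = 594.
  V_q(n, t) = 1 + 36 + 594 = 631.
Step 2: q^n = 4^12 = 16777216.
Step 3: Hamming bound ⌊q^n / V_q(n,t)⌋ = ⌊16777216/631⌋ = 26588.
Step 4: Compare |C| = 26179 to 26588: satisfied.
The claimed |C| lies below the Hamming bound.


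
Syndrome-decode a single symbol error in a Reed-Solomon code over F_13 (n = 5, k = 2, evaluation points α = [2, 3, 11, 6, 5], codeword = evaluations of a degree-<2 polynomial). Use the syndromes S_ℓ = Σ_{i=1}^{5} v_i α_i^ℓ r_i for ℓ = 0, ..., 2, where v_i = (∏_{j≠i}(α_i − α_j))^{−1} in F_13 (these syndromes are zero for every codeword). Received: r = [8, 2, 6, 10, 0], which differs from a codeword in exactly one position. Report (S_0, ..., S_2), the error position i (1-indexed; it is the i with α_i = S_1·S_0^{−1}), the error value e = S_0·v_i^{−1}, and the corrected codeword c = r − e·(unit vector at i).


S = (1, 5, 12), error at position 5, error magnitude e = 10, c = [8, 2, 6, 10, 3].

Step 1: column multipliers v_i = (∏_{j≠i}(α_i − α_j))^{−1} mod 13.
  i = 1 (α = 2): (2−3)(2−11)(2−6)(2−5) = (−1)·(−9)·(−4)·(−3) = 108 ≡ 4, so v_1 = 4^{−1} = 10 (mod 13).
  i = 2 (α = 3): (3−2)(3−11)(3−6)(3−5) = 1·(−8)·(−3)·(−2) = −48 ≡ 4, so v_2 = 4^{−1} = 10 (mod 13).
  i = 3 (α = 11): (11−2)(11−3)(11−6)(11−5) = 9·8·5·6 = 2160 ≡ 2, so v_3 = 2^{−1} = 7 (mod 13).
  i = 4 (α = 6): (6−2)(6−3)(6−11)(6−5) = 4·3·(−5)·1 = −60 ≡ 5, so v_4 = 5^{−1} = 8 (mod 13).
  i = 5 (α = 5): (5−2)(5−3)(5−11)(5−6) = 3·2·(−6)·(−1) = 36 ≡ 10, so v_5 = 10^{−1} = 4 (mod 13).
  v = [10, 10, 7, 8, 4].
Step 2: syndromes of r = [8, 2, 6, 10, 0] (all sums mod 13).
  S_0 = Σ v_i r_i = 10·8 + 10·2 + 7·6 + 8·10 + 4·0 = 222 ≡ 1.
  S_1 = Σ v_i α_i r_i = 10·2·8 + 10·3·2 + 7·11·6 + 8·6·10 + 4·5·0 = 1162 ≡ 5.
  α_i^2 mod 13 = [4, 9, 4, 10, 12].
  S_2 = Σ v_i α_i^2 r_i = 10·4·8 + 10·9·2 + 7·4·6 + 8·10·10 + 4·12·0 = 1468 ≡ 12.
  S = (1, 5, 12) ≠ 0, so r is not a codeword (an error is present).
Step 3: locate the error. For a single error e at position i, S_ℓ = v_i·e·α_i^ℓ, so α_err = S_1/S_0.
  S_0^{−1} = 1^{−1} = 1 (mod 13), so α_err = 5·1 = 5 ≡ 5 = α_5. Error position i = 5.
  Consistency check: S_2/S_1 = 12·8 = 96 ≡ 5 = α_err ✓ (single-error assumption holds).
Step 4: error magnitude e = S_0/v_5 = S_0·∏_{j≠5}(α_5 − α_j) = 1·10 = 10 ≡ 10 (mod 13).
Step 5: correct position 5: c_5 = r_5 − e = 0 − 10 ≡ 3 (mod 13). Hence c = [8, 2, 6, 10, 3].
  Check: interpolating c through the α_i gives m(x) = 7 + 7·x (degree < 2) with m(α_i) = c_i for every i, so c is indeed a codeword.


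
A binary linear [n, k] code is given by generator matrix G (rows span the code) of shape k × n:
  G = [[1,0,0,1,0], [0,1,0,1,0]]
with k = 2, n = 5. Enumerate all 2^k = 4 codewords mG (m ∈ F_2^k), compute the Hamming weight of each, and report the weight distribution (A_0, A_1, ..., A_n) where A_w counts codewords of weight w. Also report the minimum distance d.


Weight distribution: A_0 = 1, A_2 = 3. Minimum distance d = 2.

Enumerate all 2^2 = 4 messages m ∈ F_2^2.
For each, compute codeword c = mG in F_2^5, then tally its weight.
  m = 00 → c = 00000, weight = 0.
  m = 10 → c = 10010, weight = 2.
  m = 01 → c = 01010, weight = 2.
  m = 11 → c = 11000, weight = 2.
Tally weights:
  weight 0: 1 codewords.
  weight 2: 3 codewords.
Minimum distance d = smallest w > 0 with A_w > 0 = 2.
Sanity: Σ A_w = 4 = 2^2 = 4 ✓.


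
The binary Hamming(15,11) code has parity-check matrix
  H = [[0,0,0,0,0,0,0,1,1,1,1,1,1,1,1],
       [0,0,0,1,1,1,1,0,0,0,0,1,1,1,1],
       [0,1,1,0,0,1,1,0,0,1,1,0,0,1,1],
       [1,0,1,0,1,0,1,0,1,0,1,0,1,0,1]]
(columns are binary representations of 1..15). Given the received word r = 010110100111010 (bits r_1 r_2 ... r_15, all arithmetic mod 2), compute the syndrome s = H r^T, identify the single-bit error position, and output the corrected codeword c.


s = (0, 1, 1, 1)^T, error position = 7, corrected codeword c = 010110000111010

Compute s = H r^T mod 2 one row at a time:
  s_1 = 0 + 0 + 1 + 1 + 1 + 0 + 1 + 0 = 4 ≡ 0 (mod 2).
  s_2 = 1 + 1 + 0 + 1 + 1 + 0 + 1 + 0 = 5 ≡ 1 (mod 2).
  s_3 = 1 + 0 + 0 + 1 + 1 + 1 + 1 + 0 = 5 ≡ 1 (mod 2).
  s_4 = 0 + 0 + 1 + 1 + 0 + 1 + 0 + 0 = 3 ≡ 1 (mod 2).
s = (0, 1, 1, 1)^T — this equals column 7 of H (binary 0111), so error is at position 7.
Correct: flip bit 7 of r = 010110100111010 to get c = 010110000111010.


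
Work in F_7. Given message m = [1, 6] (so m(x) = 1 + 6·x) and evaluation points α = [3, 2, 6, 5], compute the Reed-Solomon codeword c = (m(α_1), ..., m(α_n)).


c = [5, 6, 2, 3]

Message polynomial: m(x) = 1 + 6·x (mod 7).
For each evaluation point α_i, compute m(α_i) mod 7:
  α_1 = 3: Horner steps 6 → 5, so m(3) = 5.
  α_2 = 2: Horner steps 6 → 6, so m(2) = 6.
  α_3 = 6: Horner steps 6 → 2, so m(6) = 2.
  α_4 = 5: Horner steps 6 → 3, so m(5) = 3.
Codeword c = [5, 6, 2, 3] ∈ F_7^4.


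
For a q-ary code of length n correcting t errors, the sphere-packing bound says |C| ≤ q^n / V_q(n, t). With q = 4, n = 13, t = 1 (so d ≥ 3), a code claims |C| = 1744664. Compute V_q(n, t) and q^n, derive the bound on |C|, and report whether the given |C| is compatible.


V_q(n, t) = 40, q^n = 67108864, Hamming bound = 1677721, |C| = 1744664 > bound (violated).

Step 1: Compute V_q(n, t) = Σ_{j=0}^1 C(n, j) (q−1)^j.
  j = 0: C(13,0)·(3)^0 = 1·1 = 1.
  j = 1: C(13,1)·(3)^1 = 13·3 = 39.
  V_q(n, t) = 1 + 39 = 40.
Step 2: q^n = 4^13 = 67108864.
Step 3: Hamming bound ⌊q^n / V_q(n,t)⌋ = ⌊67108864/40⌋ = 1677721.
Step 4: Compare |C| = 1744664 to 1677721: violated.
The claimed |C| lies above the Hamming bound, so no 4-ary code of length 13 with d ≥ 3 can have 1744664 codewords.


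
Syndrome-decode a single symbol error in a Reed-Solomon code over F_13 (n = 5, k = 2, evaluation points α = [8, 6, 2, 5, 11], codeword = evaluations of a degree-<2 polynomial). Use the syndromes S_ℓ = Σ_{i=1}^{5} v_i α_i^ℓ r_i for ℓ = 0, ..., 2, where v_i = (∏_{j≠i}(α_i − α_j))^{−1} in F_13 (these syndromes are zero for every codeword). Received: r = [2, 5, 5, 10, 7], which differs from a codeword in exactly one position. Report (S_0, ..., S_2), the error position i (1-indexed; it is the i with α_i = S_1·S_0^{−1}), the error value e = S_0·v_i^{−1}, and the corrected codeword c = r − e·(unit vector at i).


S = (2, 12, 7), error at position 2, error magnitude e = 2, c = [2, 3, 5, 10, 7].

Step 1: column multipliers v_i = (∏_{j≠i}(α_i − α_j))^{−1} mod 13.
  i = 1 (α = 8): (8−6)(8−2)(8−5)(8−11) = 2·6·3·(−3) = −108 ≡ 9, so v_1 = 9^{−1} = 3 (mod 13).
  i = 2 (α = 6): (6−8)(6−2)(6−5)(6−11) = (−2)·4·1·(−5) = 40 ≡ 1, so v_2 = 1^{−1} = 1 (mod 13).
  i = 3 (α = 2): (2−8)(2−6)(2−5)(2−11) = (−6)·(−4)·(−3)·(−9) = 648 ≡ 11, so v_3 = 11^{−1} = 6 (mod 13).
  i = 4 (α = 5): (5−8)(5−6)(5−2)(5−11) = (−3)·(−1)·3·(−6) = −54 ≡ 11, so v_4 = 11^{−1} = 6 (mod 13).
  i = 5 (α = 11): (11−8)(11−6)(11−2)(11−5) = 3·5·9·6 = 810 ≡ 4, so v_5 = 4^{−1} = 10 (mod 13).
  v = [3, 1, 6, 6, 10].
Step 2: syndromes of r = [2, 5, 5, 10, 7] (all sums mod 13).
  S_0 = Σ v_i r_i = 3·2 + 1·5 + 6·5 + 6·10 + 10·7 = 171 ≡ 2.
  S_1 = Σ v_i α_i r_i = 3·8·2 + 1·6·5 + 6·2·5 + 6·5·10 + 10·11·7 = 1208 ≡ 12.
  α_i^2 mod 13 = [12, 10, 4, 12, 4].
  S_2 = Σ v_i α_i^2 r_i = 3·12·2 + 1·10·5 + 6·4·5 + 6·12·10 + 10·4·7 = 1242 ≡ 7.
  S = (2, 12, 7) ≠ 0, so r is not a codeword (an error is present).
Step 3: locate the error. For a single error e at position i, S_ℓ = v_i·e·α_i^ℓ, so α_err = S_1/S_0.
  S_0^{−1} = 2^{−1} = 7 (mod 13), so α_err = 12·7 = 84 ≡ 6 = α_2. Error position i = 2.
  Consistency check: S_2/S_1 = 7·12 = 84 ≡ 6 = α_err ✓ (single-error assumption holds).
Step 4: error magnitude e = S_0/v_2 = S_0·∏_{j≠2}(α_2 − α_j) = 2·1 = 2 ≡ 2 (mod 13).
Step 5: correct position 2: c_2 = r_2 − e = 5 − 2 ≡ 3 (mod 13). Hence c = [2, 3, 5, 10, 7].
  Check: interpolating c through the α_i gives m(x) = 6 + 6·x (degree < 2) with m(α_i) = c_i for every i, so c is indeed a codeword.


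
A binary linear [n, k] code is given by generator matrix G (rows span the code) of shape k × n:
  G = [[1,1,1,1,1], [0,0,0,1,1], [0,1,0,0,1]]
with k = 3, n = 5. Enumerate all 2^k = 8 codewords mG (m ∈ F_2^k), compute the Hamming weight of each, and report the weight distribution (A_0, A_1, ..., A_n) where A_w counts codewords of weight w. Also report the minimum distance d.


Weight distribution: A_0 = 1, A_2 = 3, A_3 = 3, A_5 = 1. Minimum distance d = 2.

Enumerate all 2^3 = 8 messages m ∈ F_2^3.
For each, compute codeword c = mG in F_2^5, then tally its weight.
  m = 000 → c = 00000, weight = 0.
  m = 100 → c = 11111, weight = 5.
  m = 010 → c = 00011, weight = 2.
  m = 110 → c = 11100, weight = 3.
  m = 001 → c = 01001, weight = 2.
  m = 101 → c = 10110, weight = 3.
  m = 011 → c = 01010, weight = 2.
  m = 111 → c = 10101, weight = 3.
Tally weights:
  weight 0: 1 codewords.
  weight 2: 3 codewords.
  weight 3: 3 codewords.
  weight 5: 1 codewords.
Minimum distance d = smallest w > 0 with A_w > 0 = 2.
Sanity: Σ A_w = 8 = 2^3 = 8 ✓.


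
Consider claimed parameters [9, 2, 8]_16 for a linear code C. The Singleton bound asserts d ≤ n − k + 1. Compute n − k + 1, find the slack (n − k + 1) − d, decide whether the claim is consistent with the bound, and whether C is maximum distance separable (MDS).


Singleton RHS = n − k + 1 = 8, slack = 0, bound satisfied, MDS.

Singleton bound: d ≤ n − k + 1.
Here n = 9, k = 2, so n − k + 1 = 8.
Given d = 8, check d ≤ 8: YES.
Slack = (n − k + 1) − d = 0.
The code is MDS (slack = 0).
Description: the claimed parameters are [9, 2, 8]_16; such a code would be MDS (meets Singleton bound).


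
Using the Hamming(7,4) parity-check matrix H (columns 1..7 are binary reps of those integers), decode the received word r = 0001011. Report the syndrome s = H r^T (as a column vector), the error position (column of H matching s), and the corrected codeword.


s = (1, 0, 1)^T, error position = 5, corrected codeword c = 0001111

Compute s = H r^T mod 2 one row at a time:
  s_1 = 1 + 0 + 1 + 1 = 3 ≡ 1 (mod 2).
  s_2 = 0 + 0 + 1 + 1 = 2 ≡ 0 (mod 2).
  s_3 = 0 + 0 + 0 + 1 = 1 ≡ 1 (mod 2).
s = (1, 0, 1)^T — this equals column 5 of H (binary 101), so error is at position 5.
Correct: flip bit 5 of r = 0001011 to get c = 0001111.


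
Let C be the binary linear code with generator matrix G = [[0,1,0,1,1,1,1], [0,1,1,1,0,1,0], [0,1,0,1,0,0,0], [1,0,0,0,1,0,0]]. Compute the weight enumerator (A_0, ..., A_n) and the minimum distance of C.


Weight distribution: A_0 = 1, A_2 = 3, A_3 = 4, A_4 = 3, A_5 = 4, A_6 = 1. Minimum distance d = 2.

Enumerate all 2^4 = 16 messages m ∈ F_2^4.
For each, compute codeword c = mG in F_2^7, then tally its weight.
  m = 0000 → c = 0000000, weight = 0.
  m = 1000 → c = 0101111, weight = 5.
  m = 0100 → c = 0111010, weight = 4.
  m = 1100 → c = 0010101, weight = 3.
  m = 0010 → c = 0101000, weight = 2.
  m = 1010 → c = 0000111, weight = 3.
  m = 0110 → c = 0010010, weight = 2.
  m = 1110 → c = 0111101, weight = 5.
  m = 0001 → c = 1000100, weight = 2.
  m = 1001 → c = 1101011, weight = 5.
  m = 0101 → c = 1111110, weight = 6.
  m = 1101 → c = 1010001, weight = 3.
  m = 0011 → c = 1101100, weight = 4.
  m = 1011 → c = 1000011, weight = 3.
  m = 0111 → c = 1010110, weight = 4.
  m = 1111 → c = 1111001, weight = 5.
Tally weights:
  weight 0: 1 codewords.
  weight 2: 3 codewords.
  weight 3: 4 codewords.
  weight 4: 3 codewords.
  weight 5: 4 codewords.
  weight 6: 1 codewords.
Minimum distance d = smallest w > 0 with A_w > 0 = 2.
Sanity: Σ A_w = 16 = 2^4 = 16 ✓.


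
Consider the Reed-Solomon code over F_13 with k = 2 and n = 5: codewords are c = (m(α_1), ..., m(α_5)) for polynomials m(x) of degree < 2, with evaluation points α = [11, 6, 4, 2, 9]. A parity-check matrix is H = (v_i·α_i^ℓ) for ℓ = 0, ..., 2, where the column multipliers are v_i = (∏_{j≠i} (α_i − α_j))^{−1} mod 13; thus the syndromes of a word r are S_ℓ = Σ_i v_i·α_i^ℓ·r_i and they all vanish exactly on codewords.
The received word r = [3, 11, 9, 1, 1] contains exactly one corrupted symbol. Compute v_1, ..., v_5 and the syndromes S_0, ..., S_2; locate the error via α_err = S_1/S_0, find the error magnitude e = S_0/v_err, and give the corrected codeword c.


S = (2, 4, 8), error at position 4, error magnitude e = 7, c = [3, 11, 9, 7, 1].

Step 1: column multipliers v_i = (∏_{j≠i}(α_i − α_j))^{−1} mod 13.
  i = 1 (α = 11): (11−6)(11−4)(11−2)(11−9) = 5·7·9·2 = 630 ≡ 6, so v_1 = 6^{−1} = 11 (mod 13).
  i = 2 (α = 6): (6−11)(6−4)(6−2)(6−9) = (−5)·2·4·(−3) = 120 ≡ 3, so v_2 = 3^{−1} = 9 (mod 13).
  i = 3 (α = 4): (4−11)(4−6)(4−2)(4−9) = (−7)·(−2)·2·(−5) = −140 ≡ 3, so v_3 = 3^{−1} = 9 (mod 13).
  i = 4 (α = 2): (2−11)(2−6)(2−4)(2−9) = (−9)·(−4)·(−2)·(−7) = 504 ≡ 10, so v_4 = 10^{−1} = 4 (mod 13).
  i = 5 (α = 9): (9−11)(9−6)(9−4)(9−2) = (−2)·3·5·7 = −210 ≡ 11, so v_5 = 11^{−1} = 6 (mod 13).
  v = [11, 9, 9, 4, 6].
Step 2: syndromes of r = [3, 11, 9, 1, 1] (all sums mod 13).
  S_0 = Σ v_i r_i = 11·3 + 9·11 + 9·9 + 4·1 + 6·1 = 223 ≡ 2.
  S_1 = Σ v_i α_i r_i = 11·11·3 + 9·6·11 + 9·4·9 + 4·2·1 + 6·9·1 = 1343 ≡ 4.
  α_i^2 mod 13 = [4, 10, 3, 4, 3].
  S_2 = Σ v_i α_i^2 r_i = 11·4·3 + 9·10·11 + 9·3·9 + 4·4·1 + 6·3·1 = 1399 ≡ 8.
  S = (2, 4, 8) ≠ 0, so r is not a codeword (an error is present).
Step 3: locate the error. For a single error e at position i, S_ℓ = v_i·e·α_i^ℓ, so α_err = S_1/S_0.
  S_0^{−1} = 2^{−1} = 7 (mod 13), so α_err = 4·7 = 28 ≡ 2 = α_4. Error position i = 4.
  Consistency check: S_2/S_1 = 8·10 = 80 ≡ 2 = α_err ✓ (single-error assumption holds).
Step 4: error magnitude e = S_0/v_4 = S_0·∏_{j≠4}(α_4 − α_j) = 2·10 = 20 ≡ 7 (mod 13).
Step 5: correct position 4: c_4 = r_4 − e = 1 − 7 ≡ 7 (mod 13). Hence c = [3, 11, 9, 7, 1].
  Check: interpolating c through the α_i gives m(x) = 5 + 1·x (degree < 2) with m(α_i) = c_i for every i, so c is indeed a codeword.


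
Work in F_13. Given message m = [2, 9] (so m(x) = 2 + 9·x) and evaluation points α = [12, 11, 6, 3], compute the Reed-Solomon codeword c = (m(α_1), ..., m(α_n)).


c = [6, 10, 4, 3]

Message polynomial: m(x) = 2 + 9·x (mod 13).
For each evaluation point α_i, compute m(α_i) mod 13:
  α_1 = 12: Horner steps 9 → 6, so m(12) = 6.
  α_2 = 11: Horner steps 9 → 10, so m(11) = 10.
  α_3 = 6: Horner steps 9 → 4, so m(6) = 4.
  α_4 = 3: Horner steps 9 → 3, so m(3) = 3.
Codeword c = [6, 10, 4, 3] ∈ F_13^4.


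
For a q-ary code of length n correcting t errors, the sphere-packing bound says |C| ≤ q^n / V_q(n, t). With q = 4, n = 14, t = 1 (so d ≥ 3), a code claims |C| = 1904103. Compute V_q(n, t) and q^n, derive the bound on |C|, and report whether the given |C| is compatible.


V_q(n, t) = 43, q^n = 268435456, Hamming bound = 6242685, |C| = 1904103 ≤ bound (satisfied).

Step 1: Compute V_q(n, t) = Σ_{j=0}^1 C(n, j) (q−1)^j.
  j = 0: C(14,0)·(3)^0 = 1·1 = 1.
  j = 1: C(14,1)·(3)^1 = 14·3 = 42.
  V_q(n, t) = 1 + 42 = 43.
Step 2: q^n = 4^14 = 268435456.
Step 3: Hamming bound ⌊q^n / V_q(n,t)⌋ = ⌊268435456/43⌋ = 6242685.
Step 4: Compare |C| = 1904103 to 6242685: satisfied.
The claimed |C| lies below the Hamming bound.


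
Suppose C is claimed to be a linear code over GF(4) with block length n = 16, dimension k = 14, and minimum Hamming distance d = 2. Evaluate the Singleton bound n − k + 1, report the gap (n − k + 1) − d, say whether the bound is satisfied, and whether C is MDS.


Singleton RHS = n − k + 1 = 3, slack = 1, bound satisfied, not MDS.

Singleton bound: d ≤ n − k + 1.
Here n = 16, k = 14, so n − k + 1 = 3.
Given d = 2, check d ≤ 3: YES.
Slack = (n − k + 1) − d = 1.
The code is NOT MDS (slack = 1 > 0).
Description: the claimed parameters are [16, 14, 2]_4; such a code would be non-MDS.


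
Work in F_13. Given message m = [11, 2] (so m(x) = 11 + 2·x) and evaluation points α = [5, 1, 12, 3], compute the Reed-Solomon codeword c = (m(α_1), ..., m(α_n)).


c = [8, 0, 9, 4]

Message polynomial: m(x) = 11 + 2·x (mod 13).
For each evaluation point α_i, compute m(α_i) mod 13:
  α_1 = 5: Horner steps 2 → 8, so m(5) = 8.
  α_2 = 1: Horner steps 2 → 0, so m(1) = 0.
  α_3 = 12: Horner steps 2 → 9, so m(12) = 9.
  α_4 = 3: Horner steps 2 → 4, so m(3) = 4.
Codeword c = [8, 0, 9, 4] ∈ F_13^4.


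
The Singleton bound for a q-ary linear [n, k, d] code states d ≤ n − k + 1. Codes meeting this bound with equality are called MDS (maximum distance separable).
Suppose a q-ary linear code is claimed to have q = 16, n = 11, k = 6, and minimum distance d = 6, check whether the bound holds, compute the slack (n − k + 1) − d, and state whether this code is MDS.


Singleton RHS = n − k + 1 = 6, slack = 0, bound satisfied, MDS.

Singleton bound: d ≤ n − k + 1.
Here n = 11, k = 6, so n − k + 1 = 6.
Given d = 6, check d ≤ 6: YES.
Slack = (n − k + 1) − d = 0.
The code is MDS (slack = 0).
Description: the claimed parameters are [11, 6, 6]_16; such a code would be MDS (meets Singleton bound).
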